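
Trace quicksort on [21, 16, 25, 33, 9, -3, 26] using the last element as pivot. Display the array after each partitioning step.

Partition 1: pivot=26 at index 5 -> [21, 16, 25, 9, -3, 26, 33]
Partition 2: pivot=-3 at index 0 -> [-3, 16, 25, 9, 21, 26, 33]
Partition 3: pivot=21 at index 3 -> [-3, 16, 9, 21, 25, 26, 33]
Partition 4: pivot=9 at index 1 -> [-3, 9, 16, 21, 25, 26, 33]


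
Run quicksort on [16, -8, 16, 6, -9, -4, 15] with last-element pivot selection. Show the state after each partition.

Partition 1: pivot=15 at index 4 -> [-8, 6, -9, -4, 15, 16, 16]
Partition 2: pivot=-4 at index 2 -> [-8, -9, -4, 6, 15, 16, 16]
Partition 3: pivot=-9 at index 0 -> [-9, -8, -4, 6, 15, 16, 16]
Partition 4: pivot=16 at index 6 -> [-9, -8, -4, 6, 15, 16, 16]


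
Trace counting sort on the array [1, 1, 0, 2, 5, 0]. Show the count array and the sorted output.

Count array: [2, 2, 1, 0, 0, 1]
(count[i] = number of elements equal to i)
Cumulative count: [2, 4, 5, 5, 5, 6]
Sorted: [0, 0, 1, 1, 2, 5]


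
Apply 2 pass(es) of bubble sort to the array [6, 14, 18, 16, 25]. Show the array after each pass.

After pass 1: [6, 14, 16, 18, 25] (1 swaps)
After pass 2: [6, 14, 16, 18, 25] (0 swaps)
Total swaps: 1


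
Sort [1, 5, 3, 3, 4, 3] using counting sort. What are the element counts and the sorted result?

Count array: [0, 1, 0, 3, 1, 1]
(count[i] = number of elements equal to i)
Cumulative count: [0, 1, 1, 4, 5, 6]
Sorted: [1, 3, 3, 3, 4, 5]


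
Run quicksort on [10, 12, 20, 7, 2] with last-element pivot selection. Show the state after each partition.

Partition 1: pivot=2 at index 0 -> [2, 12, 20, 7, 10]
Partition 2: pivot=10 at index 2 -> [2, 7, 10, 12, 20]
Partition 3: pivot=20 at index 4 -> [2, 7, 10, 12, 20]


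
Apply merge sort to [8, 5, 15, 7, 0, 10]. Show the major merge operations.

Divide and conquer:
  Merge [5] + [15] -> [5, 15]
  Merge [8] + [5, 15] -> [5, 8, 15]
  Merge [0] + [10] -> [0, 10]
  Merge [7] + [0, 10] -> [0, 7, 10]
  Merge [5, 8, 15] + [0, 7, 10] -> [0, 5, 7, 8, 10, 15]


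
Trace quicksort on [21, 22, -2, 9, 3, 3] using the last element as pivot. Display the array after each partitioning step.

Partition 1: pivot=3 at index 2 -> [-2, 3, 3, 9, 22, 21]
Partition 2: pivot=3 at index 1 -> [-2, 3, 3, 9, 22, 21]
Partition 3: pivot=21 at index 4 -> [-2, 3, 3, 9, 21, 22]


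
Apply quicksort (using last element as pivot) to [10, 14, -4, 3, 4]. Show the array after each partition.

Partition 1: pivot=4 at index 2 -> [-4, 3, 4, 14, 10]
Partition 2: pivot=3 at index 1 -> [-4, 3, 4, 14, 10]
Partition 3: pivot=10 at index 3 -> [-4, 3, 4, 10, 14]


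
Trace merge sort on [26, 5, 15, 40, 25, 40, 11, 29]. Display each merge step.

Divide and conquer:
  Merge [26] + [5] -> [5, 26]
  Merge [15] + [40] -> [15, 40]
  Merge [5, 26] + [15, 40] -> [5, 15, 26, 40]
  Merge [25] + [40] -> [25, 40]
  Merge [11] + [29] -> [11, 29]
  Merge [25, 40] + [11, 29] -> [11, 25, 29, 40]
  Merge [5, 15, 26, 40] + [11, 25, 29, 40] -> [5, 11, 15, 25, 26, 29, 40, 40]


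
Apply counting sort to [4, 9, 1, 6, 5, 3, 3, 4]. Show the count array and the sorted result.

Count array: [0, 1, 0, 2, 2, 1, 1, 0, 0, 1]
(count[i] = number of elements equal to i)
Cumulative count: [0, 1, 1, 3, 5, 6, 7, 7, 7, 8]
Sorted: [1, 3, 3, 4, 4, 5, 6, 9]


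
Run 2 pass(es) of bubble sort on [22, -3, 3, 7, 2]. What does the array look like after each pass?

After pass 1: [-3, 3, 7, 2, 22] (4 swaps)
After pass 2: [-3, 3, 2, 7, 22] (1 swaps)
Total swaps: 5


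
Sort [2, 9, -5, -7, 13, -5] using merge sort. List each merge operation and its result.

Divide and conquer:
  Merge [9] + [-5] -> [-5, 9]
  Merge [2] + [-5, 9] -> [-5, 2, 9]
  Merge [13] + [-5] -> [-5, 13]
  Merge [-7] + [-5, 13] -> [-7, -5, 13]
  Merge [-5, 2, 9] + [-7, -5, 13] -> [-7, -5, -5, 2, 9, 13]


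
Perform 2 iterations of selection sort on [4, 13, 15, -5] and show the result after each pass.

Pass 1: Select minimum -5 at index 3, swap -> [-5, 13, 15, 4]
Pass 2: Select minimum 4 at index 3, swap -> [-5, 4, 15, 13]


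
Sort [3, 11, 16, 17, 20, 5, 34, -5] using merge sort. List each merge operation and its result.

Divide and conquer:
  Merge [3] + [11] -> [3, 11]
  Merge [16] + [17] -> [16, 17]
  Merge [3, 11] + [16, 17] -> [3, 11, 16, 17]
  Merge [20] + [5] -> [5, 20]
  Merge [34] + [-5] -> [-5, 34]
  Merge [5, 20] + [-5, 34] -> [-5, 5, 20, 34]
  Merge [3, 11, 16, 17] + [-5, 5, 20, 34] -> [-5, 3, 5, 11, 16, 17, 20, 34]


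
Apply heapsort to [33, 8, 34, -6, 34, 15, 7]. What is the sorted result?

Build heap: [34, 33, 34, -6, 8, 15, 7]
Extract 34: [34, 33, 15, -6, 8, 7, 34]
Extract 34: [33, 8, 15, -6, 7, 34, 34]
Extract 33: [15, 8, 7, -6, 33, 34, 34]
Extract 15: [8, -6, 7, 15, 33, 34, 34]
Extract 8: [7, -6, 8, 15, 33, 34, 34]
Extract 7: [-6, 7, 8, 15, 33, 34, 34]


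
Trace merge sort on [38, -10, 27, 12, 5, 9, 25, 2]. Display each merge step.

Divide and conquer:
  Merge [38] + [-10] -> [-10, 38]
  Merge [27] + [12] -> [12, 27]
  Merge [-10, 38] + [12, 27] -> [-10, 12, 27, 38]
  Merge [5] + [9] -> [5, 9]
  Merge [25] + [2] -> [2, 25]
  Merge [5, 9] + [2, 25] -> [2, 5, 9, 25]
  Merge [-10, 12, 27, 38] + [2, 5, 9, 25] -> [-10, 2, 5, 9, 12, 25, 27, 38]


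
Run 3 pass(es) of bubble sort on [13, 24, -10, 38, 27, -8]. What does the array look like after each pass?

After pass 1: [13, -10, 24, 27, -8, 38] (3 swaps)
After pass 2: [-10, 13, 24, -8, 27, 38] (2 swaps)
After pass 3: [-10, 13, -8, 24, 27, 38] (1 swaps)
Total swaps: 6


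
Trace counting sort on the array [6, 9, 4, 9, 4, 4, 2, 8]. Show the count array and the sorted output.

Count array: [0, 0, 1, 0, 3, 0, 1, 0, 1, 2]
(count[i] = number of elements equal to i)
Cumulative count: [0, 0, 1, 1, 4, 4, 5, 5, 6, 8]
Sorted: [2, 4, 4, 4, 6, 8, 9, 9]


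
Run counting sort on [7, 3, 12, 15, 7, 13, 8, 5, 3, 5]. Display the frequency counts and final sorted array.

Count array: [0, 0, 0, 2, 0, 2, 0, 2, 1, 0, 0, 0, 1, 1, 0, 1]
(count[i] = number of elements equal to i)
Cumulative count: [0, 0, 0, 2, 2, 4, 4, 6, 7, 7, 7, 7, 8, 9, 9, 10]
Sorted: [3, 3, 5, 5, 7, 7, 8, 12, 13, 15]


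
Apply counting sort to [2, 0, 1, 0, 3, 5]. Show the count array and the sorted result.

Count array: [2, 1, 1, 1, 0, 1]
(count[i] = number of elements equal to i)
Cumulative count: [2, 3, 4, 5, 5, 6]
Sorted: [0, 0, 1, 2, 3, 5]


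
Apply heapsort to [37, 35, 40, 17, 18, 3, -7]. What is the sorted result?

Build heap: [40, 35, 37, 17, 18, 3, -7]
Extract 40: [37, 35, 3, 17, 18, -7, 40]
Extract 37: [35, 18, 3, 17, -7, 37, 40]
Extract 35: [18, 17, 3, -7, 35, 37, 40]
Extract 18: [17, -7, 3, 18, 35, 37, 40]
Extract 17: [3, -7, 17, 18, 35, 37, 40]
Extract 3: [-7, 3, 17, 18, 35, 37, 40]


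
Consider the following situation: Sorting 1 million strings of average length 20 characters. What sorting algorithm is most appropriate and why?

Best choice: MSD radix sort or Mergesort
Reason: MSD radix sort is a non-comparison sort that buckets the strings by successive character positions, running in time proportional to the total number of characters examined rather than O(n log n) string comparisons; mergesort is a stable O(n log n)-comparison alternative that works for arbitrary variable-length keys


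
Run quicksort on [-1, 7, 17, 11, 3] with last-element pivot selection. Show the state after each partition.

Partition 1: pivot=3 at index 1 -> [-1, 3, 17, 11, 7]
Partition 2: pivot=7 at index 2 -> [-1, 3, 7, 11, 17]
Partition 3: pivot=17 at index 4 -> [-1, 3, 7, 11, 17]


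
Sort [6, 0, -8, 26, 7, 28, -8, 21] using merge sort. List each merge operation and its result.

Divide and conquer:
  Merge [6] + [0] -> [0, 6]
  Merge [-8] + [26] -> [-8, 26]
  Merge [0, 6] + [-8, 26] -> [-8, 0, 6, 26]
  Merge [7] + [28] -> [7, 28]
  Merge [-8] + [21] -> [-8, 21]
  Merge [7, 28] + [-8, 21] -> [-8, 7, 21, 28]
  Merge [-8, 0, 6, 26] + [-8, 7, 21, 28] -> [-8, -8, 0, 6, 7, 21, 26, 28]


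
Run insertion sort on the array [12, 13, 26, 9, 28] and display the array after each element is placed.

First element 12 is already 'sorted'
Insert 13: shifted 0 elements -> [12, 13, 26, 9, 28]
Insert 26: shifted 0 elements -> [12, 13, 26, 9, 28]
Insert 9: shifted 3 elements -> [9, 12, 13, 26, 28]
Insert 28: shifted 0 elements -> [9, 12, 13, 26, 28]


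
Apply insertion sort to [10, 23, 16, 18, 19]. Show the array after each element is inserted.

First element 10 is already 'sorted'
Insert 23: shifted 0 elements -> [10, 23, 16, 18, 19]
Insert 16: shifted 1 elements -> [10, 16, 23, 18, 19]
Insert 18: shifted 1 elements -> [10, 16, 18, 23, 19]
Insert 19: shifted 1 elements -> [10, 16, 18, 19, 23]


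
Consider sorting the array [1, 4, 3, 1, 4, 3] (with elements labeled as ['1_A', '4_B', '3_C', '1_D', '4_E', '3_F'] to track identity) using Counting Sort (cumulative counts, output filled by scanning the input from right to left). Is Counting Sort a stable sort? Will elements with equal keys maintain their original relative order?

Trace Counting Sort on the labeled array (the key is the number; the letter only tracks identity):
  Counts for values 0..4: [0, 2, 0, 2, 2]
  Cumulative counts: [0, 2, 2, 4, 6]
  Scan right to left: place 3_F at output index 3
  Scan right to left: place 4_E at output index 5
  Scan right to left: place 1_D at output index 1
  Scan right to left: place 3_C at output index 2
  Scan right to left: place 4_B at output index 4
  Scan right to left: place 1_A at output index 0
  Output: [1_A, 1_D, 3_C, 3_F, 4_B, 4_E]
Equal keys:
  value 1: originally 1_A, 1_D; after sorting 1_A, 1_D -> order preserved
  value 3: originally 3_C, 3_F; after sorting 3_C, 3_F -> order preserved
  value 4: originally 4_B, 4_E; after sorting 4_B, 4_E -> order preserved
All equal keys kept their original relative order. Counting Sort is stable: scanning the input right to left with decreasing cumulative counts places later duplicates at later output positions.
Answer: Stable


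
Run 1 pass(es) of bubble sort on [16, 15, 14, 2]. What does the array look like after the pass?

After pass 1: [15, 14, 2, 16] (3 swaps)
Total swaps: 3


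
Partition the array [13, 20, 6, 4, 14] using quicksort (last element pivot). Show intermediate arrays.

Partition 1: pivot=14 at index 3 -> [13, 6, 4, 14, 20]
Partition 2: pivot=4 at index 0 -> [4, 6, 13, 14, 20]
Partition 3: pivot=13 at index 2 -> [4, 6, 13, 14, 20]


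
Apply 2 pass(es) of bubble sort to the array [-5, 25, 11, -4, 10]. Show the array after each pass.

After pass 1: [-5, 11, -4, 10, 25] (3 swaps)
After pass 2: [-5, -4, 10, 11, 25] (2 swaps)
Total swaps: 5


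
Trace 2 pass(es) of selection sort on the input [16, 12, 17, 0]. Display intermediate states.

Pass 1: Select minimum 0 at index 3, swap -> [0, 12, 17, 16]
Pass 2: Select minimum 12 at index 1, swap -> [0, 12, 17, 16]


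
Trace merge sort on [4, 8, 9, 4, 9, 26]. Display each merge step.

Divide and conquer:
  Merge [8] + [9] -> [8, 9]
  Merge [4] + [8, 9] -> [4, 8, 9]
  Merge [9] + [26] -> [9, 26]
  Merge [4] + [9, 26] -> [4, 9, 26]
  Merge [4, 8, 9] + [4, 9, 26] -> [4, 4, 8, 9, 9, 26]


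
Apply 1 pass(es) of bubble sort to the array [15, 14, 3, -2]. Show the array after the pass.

After pass 1: [14, 3, -2, 15] (3 swaps)
Total swaps: 3


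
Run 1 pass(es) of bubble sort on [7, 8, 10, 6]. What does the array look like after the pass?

After pass 1: [7, 8, 6, 10] (1 swaps)
Total swaps: 1


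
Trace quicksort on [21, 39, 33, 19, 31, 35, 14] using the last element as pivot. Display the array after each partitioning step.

Partition 1: pivot=14 at index 0 -> [14, 39, 33, 19, 31, 35, 21]
Partition 2: pivot=21 at index 2 -> [14, 19, 21, 39, 31, 35, 33]
Partition 3: pivot=33 at index 4 -> [14, 19, 21, 31, 33, 35, 39]
Partition 4: pivot=39 at index 6 -> [14, 19, 21, 31, 33, 35, 39]


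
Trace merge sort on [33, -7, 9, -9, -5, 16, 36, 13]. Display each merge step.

Divide and conquer:
  Merge [33] + [-7] -> [-7, 33]
  Merge [9] + [-9] -> [-9, 9]
  Merge [-7, 33] + [-9, 9] -> [-9, -7, 9, 33]
  Merge [-5] + [16] -> [-5, 16]
  Merge [36] + [13] -> [13, 36]
  Merge [-5, 16] + [13, 36] -> [-5, 13, 16, 36]
  Merge [-9, -7, 9, 33] + [-5, 13, 16, 36] -> [-9, -7, -5, 9, 13, 16, 33, 36]


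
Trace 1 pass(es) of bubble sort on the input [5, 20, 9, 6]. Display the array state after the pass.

After pass 1: [5, 9, 6, 20] (2 swaps)
Total swaps: 2


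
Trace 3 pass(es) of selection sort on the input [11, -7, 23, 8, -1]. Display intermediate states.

Pass 1: Select minimum -7 at index 1, swap -> [-7, 11, 23, 8, -1]
Pass 2: Select minimum -1 at index 4, swap -> [-7, -1, 23, 8, 11]
Pass 3: Select minimum 8 at index 3, swap -> [-7, -1, 8, 23, 11]


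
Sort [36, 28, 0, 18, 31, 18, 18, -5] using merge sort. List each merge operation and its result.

Divide and conquer:
  Merge [36] + [28] -> [28, 36]
  Merge [0] + [18] -> [0, 18]
  Merge [28, 36] + [0, 18] -> [0, 18, 28, 36]
  Merge [31] + [18] -> [18, 31]
  Merge [18] + [-5] -> [-5, 18]
  Merge [18, 31] + [-5, 18] -> [-5, 18, 18, 31]
  Merge [0, 18, 28, 36] + [-5, 18, 18, 31] -> [-5, 0, 18, 18, 18, 28, 31, 36]


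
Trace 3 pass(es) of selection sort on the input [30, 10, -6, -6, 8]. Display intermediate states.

Pass 1: Select minimum -6 at index 2, swap -> [-6, 10, 30, -6, 8]
Pass 2: Select minimum -6 at index 3, swap -> [-6, -6, 30, 10, 8]
Pass 3: Select minimum 8 at index 4, swap -> [-6, -6, 8, 10, 30]


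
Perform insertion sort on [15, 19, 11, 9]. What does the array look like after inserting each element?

First element 15 is already 'sorted'
Insert 19: shifted 0 elements -> [15, 19, 11, 9]
Insert 11: shifted 2 elements -> [11, 15, 19, 9]
Insert 9: shifted 3 elements -> [9, 11, 15, 19]


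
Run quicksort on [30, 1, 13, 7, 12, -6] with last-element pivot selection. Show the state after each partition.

Partition 1: pivot=-6 at index 0 -> [-6, 1, 13, 7, 12, 30]
Partition 2: pivot=30 at index 5 -> [-6, 1, 13, 7, 12, 30]
Partition 3: pivot=12 at index 3 -> [-6, 1, 7, 12, 13, 30]
Partition 4: pivot=7 at index 2 -> [-6, 1, 7, 12, 13, 30]


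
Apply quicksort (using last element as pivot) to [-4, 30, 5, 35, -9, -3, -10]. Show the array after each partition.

Partition 1: pivot=-10 at index 0 -> [-10, 30, 5, 35, -9, -3, -4]
Partition 2: pivot=-4 at index 2 -> [-10, -9, -4, 35, 30, -3, 5]
Partition 3: pivot=5 at index 4 -> [-10, -9, -4, -3, 5, 35, 30]
Partition 4: pivot=30 at index 5 -> [-10, -9, -4, -3, 5, 30, 35]


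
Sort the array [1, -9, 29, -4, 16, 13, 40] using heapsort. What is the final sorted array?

Build heap: [40, 16, 29, -4, -9, 13, 1]
Extract 40: [29, 16, 13, -4, -9, 1, 40]
Extract 29: [16, 1, 13, -4, -9, 29, 40]
Extract 16: [13, 1, -9, -4, 16, 29, 40]
Extract 13: [1, -4, -9, 13, 16, 29, 40]
Extract 1: [-4, -9, 1, 13, 16, 29, 40]
Extract -4: [-9, -4, 1, 13, 16, 29, 40]


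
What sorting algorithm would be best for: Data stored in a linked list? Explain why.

Best choice: Merge sort
Reason: Merge sort doesn't require random access; can be done in O(1) extra space for linked lists


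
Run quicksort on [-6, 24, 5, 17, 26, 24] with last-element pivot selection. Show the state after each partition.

Partition 1: pivot=24 at index 4 -> [-6, 24, 5, 17, 24, 26]
Partition 2: pivot=17 at index 2 -> [-6, 5, 17, 24, 24, 26]
Partition 3: pivot=5 at index 1 -> [-6, 5, 17, 24, 24, 26]


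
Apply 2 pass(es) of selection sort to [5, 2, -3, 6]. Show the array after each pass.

Pass 1: Select minimum -3 at index 2, swap -> [-3, 2, 5, 6]
Pass 2: Select minimum 2 at index 1, swap -> [-3, 2, 5, 6]


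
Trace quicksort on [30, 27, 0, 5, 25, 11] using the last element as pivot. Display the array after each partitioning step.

Partition 1: pivot=11 at index 2 -> [0, 5, 11, 27, 25, 30]
Partition 2: pivot=5 at index 1 -> [0, 5, 11, 27, 25, 30]
Partition 3: pivot=30 at index 5 -> [0, 5, 11, 27, 25, 30]
Partition 4: pivot=25 at index 3 -> [0, 5, 11, 25, 27, 30]


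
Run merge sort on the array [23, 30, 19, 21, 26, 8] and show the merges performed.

Divide and conquer:
  Merge [30] + [19] -> [19, 30]
  Merge [23] + [19, 30] -> [19, 23, 30]
  Merge [26] + [8] -> [8, 26]
  Merge [21] + [8, 26] -> [8, 21, 26]
  Merge [19, 23, 30] + [8, 21, 26] -> [8, 19, 21, 23, 26, 30]


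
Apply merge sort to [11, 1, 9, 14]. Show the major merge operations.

Divide and conquer:
  Merge [11] + [1] -> [1, 11]
  Merge [9] + [14] -> [9, 14]
  Merge [1, 11] + [9, 14] -> [1, 9, 11, 14]


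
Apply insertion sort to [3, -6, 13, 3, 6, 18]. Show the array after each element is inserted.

First element 3 is already 'sorted'
Insert -6: shifted 1 elements -> [-6, 3, 13, 3, 6, 18]
Insert 13: shifted 0 elements -> [-6, 3, 13, 3, 6, 18]
Insert 3: shifted 1 elements -> [-6, 3, 3, 13, 6, 18]
Insert 6: shifted 1 elements -> [-6, 3, 3, 6, 13, 18]
Insert 18: shifted 0 elements -> [-6, 3, 3, 6, 13, 18]


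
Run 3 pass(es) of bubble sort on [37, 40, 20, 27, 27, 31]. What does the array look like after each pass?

After pass 1: [37, 20, 27, 27, 31, 40] (4 swaps)
After pass 2: [20, 27, 27, 31, 37, 40] (4 swaps)
After pass 3: [20, 27, 27, 31, 37, 40] (0 swaps)
Total swaps: 8


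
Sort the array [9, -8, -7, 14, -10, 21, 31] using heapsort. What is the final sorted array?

Build heap: [31, 14, 21, -8, -10, 9, -7]
Extract 31: [21, 14, 9, -8, -10, -7, 31]
Extract 21: [14, -7, 9, -8, -10, 21, 31]
Extract 14: [9, -7, -10, -8, 14, 21, 31]
Extract 9: [-7, -8, -10, 9, 14, 21, 31]
Extract -7: [-8, -10, -7, 9, 14, 21, 31]
Extract -8: [-10, -8, -7, 9, 14, 21, 31]


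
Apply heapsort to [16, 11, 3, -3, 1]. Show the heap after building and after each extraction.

Build heap: [16, 11, 3, -3, 1]
Extract 16: [11, 1, 3, -3, 16]
Extract 11: [3, 1, -3, 11, 16]
Extract 3: [1, -3, 3, 11, 16]
Extract 1: [-3, 1, 3, 11, 16]


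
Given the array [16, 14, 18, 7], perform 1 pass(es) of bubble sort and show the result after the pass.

After pass 1: [14, 16, 7, 18] (2 swaps)
Total swaps: 2


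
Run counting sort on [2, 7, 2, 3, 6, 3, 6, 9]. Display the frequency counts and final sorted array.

Count array: [0, 0, 2, 2, 0, 0, 2, 1, 0, 1]
(count[i] = number of elements equal to i)
Cumulative count: [0, 0, 2, 4, 4, 4, 6, 7, 7, 8]
Sorted: [2, 2, 3, 3, 6, 6, 7, 9]


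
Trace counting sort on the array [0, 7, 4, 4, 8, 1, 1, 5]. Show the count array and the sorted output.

Count array: [1, 2, 0, 0, 2, 1, 0, 1, 1]
(count[i] = number of elements equal to i)
Cumulative count: [1, 3, 3, 3, 5, 6, 6, 7, 8]
Sorted: [0, 1, 1, 4, 4, 5, 7, 8]


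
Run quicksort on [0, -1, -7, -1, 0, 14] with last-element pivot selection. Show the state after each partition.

Partition 1: pivot=14 at index 5 -> [0, -1, -7, -1, 0, 14]
Partition 2: pivot=0 at index 4 -> [0, -1, -7, -1, 0, 14]
Partition 3: pivot=-1 at index 2 -> [-1, -7, -1, 0, 0, 14]
Partition 4: pivot=-7 at index 0 -> [-7, -1, -1, 0, 0, 14]


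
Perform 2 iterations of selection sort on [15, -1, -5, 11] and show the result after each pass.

Pass 1: Select minimum -5 at index 2, swap -> [-5, -1, 15, 11]
Pass 2: Select minimum -1 at index 1, swap -> [-5, -1, 15, 11]


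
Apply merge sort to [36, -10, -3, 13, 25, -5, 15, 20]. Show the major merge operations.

Divide and conquer:
  Merge [36] + [-10] -> [-10, 36]
  Merge [-3] + [13] -> [-3, 13]
  Merge [-10, 36] + [-3, 13] -> [-10, -3, 13, 36]
  Merge [25] + [-5] -> [-5, 25]
  Merge [15] + [20] -> [15, 20]
  Merge [-5, 25] + [15, 20] -> [-5, 15, 20, 25]
  Merge [-10, -3, 13, 36] + [-5, 15, 20, 25] -> [-10, -5, -3, 13, 15, 20, 25, 36]


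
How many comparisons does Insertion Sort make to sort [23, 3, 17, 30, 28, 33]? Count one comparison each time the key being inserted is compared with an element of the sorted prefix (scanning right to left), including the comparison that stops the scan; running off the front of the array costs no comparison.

Insert 3: 23 > 3 (shift), reached front = 1 comparison(s) -> [3, 23, 17, 30, 28, 33]
Insert 17: 23 > 17 (shift), 3 <= 17 (stop) = 2 comparison(s) -> [3, 17, 23, 30, 28, 33]
Insert 30: 23 <= 30 (stop) = 1 comparison(s) -> [3, 17, 23, 30, 28, 33]
Insert 28: 30 > 28 (shift), 23 <= 28 (stop) = 2 comparison(s) -> [3, 17, 23, 28, 30, 33]
Insert 33: 30 <= 33 (stop) = 1 comparison(s) -> [3, 17, 23, 28, 30, 33]
Total comparisons: 1 + 2 + 1 + 2 + 1 = 7


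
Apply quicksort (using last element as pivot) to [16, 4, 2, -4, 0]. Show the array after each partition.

Partition 1: pivot=0 at index 1 -> [-4, 0, 2, 16, 4]
Partition 2: pivot=4 at index 3 -> [-4, 0, 2, 4, 16]


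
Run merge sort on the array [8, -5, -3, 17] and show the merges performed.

Divide and conquer:
  Merge [8] + [-5] -> [-5, 8]
  Merge [-3] + [17] -> [-3, 17]
  Merge [-5, 8] + [-3, 17] -> [-5, -3, 8, 17]


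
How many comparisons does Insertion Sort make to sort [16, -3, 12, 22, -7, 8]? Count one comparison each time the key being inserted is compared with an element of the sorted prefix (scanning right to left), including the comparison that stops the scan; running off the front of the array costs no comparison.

Insert -3: 16 > -3 (shift), reached front = 1 comparison(s) -> [-3, 16, 12, 22, -7, 8]
Insert 12: 16 > 12 (shift), -3 <= 12 (stop) = 2 comparison(s) -> [-3, 12, 16, 22, -7, 8]
Insert 22: 16 <= 22 (stop) = 1 comparison(s) -> [-3, 12, 16, 22, -7, 8]
Insert -7: 22 > -7 (shift), 16 > -7 (shift), 12 > -7 (shift), -3 > -7 (shift), reached front = 4 comparison(s) -> [-7, -3, 12, 16, 22, 8]
Insert 8: 22 > 8 (shift), 16 > 8 (shift), 12 > 8 (shift), -3 <= 8 (stop) = 4 comparison(s) -> [-7, -3, 8, 12, 16, 22]
Total comparisons: 1 + 2 + 1 + 4 + 4 = 12


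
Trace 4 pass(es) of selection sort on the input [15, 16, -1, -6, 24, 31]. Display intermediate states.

Pass 1: Select minimum -6 at index 3, swap -> [-6, 16, -1, 15, 24, 31]
Pass 2: Select minimum -1 at index 2, swap -> [-6, -1, 16, 15, 24, 31]
Pass 3: Select minimum 15 at index 3, swap -> [-6, -1, 15, 16, 24, 31]
Pass 4: Select minimum 16 at index 3, swap -> [-6, -1, 15, 16, 24, 31]


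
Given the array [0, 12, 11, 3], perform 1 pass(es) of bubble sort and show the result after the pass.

After pass 1: [0, 11, 3, 12] (2 swaps)
Total swaps: 2


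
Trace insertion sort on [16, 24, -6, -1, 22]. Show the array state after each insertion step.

First element 16 is already 'sorted'
Insert 24: shifted 0 elements -> [16, 24, -6, -1, 22]
Insert -6: shifted 2 elements -> [-6, 16, 24, -1, 22]
Insert -1: shifted 2 elements -> [-6, -1, 16, 24, 22]
Insert 22: shifted 1 elements -> [-6, -1, 16, 22, 24]


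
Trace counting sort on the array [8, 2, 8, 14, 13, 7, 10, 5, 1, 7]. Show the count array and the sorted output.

Count array: [0, 1, 1, 0, 0, 1, 0, 2, 2, 0, 1, 0, 0, 1, 1]
(count[i] = number of elements equal to i)
Cumulative count: [0, 1, 2, 2, 2, 3, 3, 5, 7, 7, 8, 8, 8, 9, 10]
Sorted: [1, 2, 5, 7, 7, 8, 8, 10, 13, 14]


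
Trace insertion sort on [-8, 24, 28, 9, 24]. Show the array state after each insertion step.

First element -8 is already 'sorted'
Insert 24: shifted 0 elements -> [-8, 24, 28, 9, 24]
Insert 28: shifted 0 elements -> [-8, 24, 28, 9, 24]
Insert 9: shifted 2 elements -> [-8, 9, 24, 28, 24]
Insert 24: shifted 1 elements -> [-8, 9, 24, 24, 28]


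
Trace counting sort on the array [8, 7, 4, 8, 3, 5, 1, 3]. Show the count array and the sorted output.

Count array: [0, 1, 0, 2, 1, 1, 0, 1, 2]
(count[i] = number of elements equal to i)
Cumulative count: [0, 1, 1, 3, 4, 5, 5, 6, 8]
Sorted: [1, 3, 3, 4, 5, 7, 8, 8]


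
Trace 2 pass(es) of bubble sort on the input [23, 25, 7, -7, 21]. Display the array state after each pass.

After pass 1: [23, 7, -7, 21, 25] (3 swaps)
After pass 2: [7, -7, 21, 23, 25] (3 swaps)
Total swaps: 6


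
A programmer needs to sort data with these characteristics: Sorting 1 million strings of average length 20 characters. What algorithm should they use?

Best choice: MSD radix sort or Mergesort
Reason: MSD radix sort is a non-comparison sort that buckets the strings by successive character positions, running in time proportional to the total number of characters examined rather than O(n log n) string comparisons; mergesort is a stable O(n log n)-comparison alternative that works for arbitrary variable-length keys


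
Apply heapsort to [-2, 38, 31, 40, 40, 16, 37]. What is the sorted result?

Build heap: [40, 40, 37, 38, -2, 16, 31]
Extract 40: [40, 38, 37, 31, -2, 16, 40]
Extract 40: [38, 31, 37, 16, -2, 40, 40]
Extract 38: [37, 31, -2, 16, 38, 40, 40]
Extract 37: [31, 16, -2, 37, 38, 40, 40]
Extract 31: [16, -2, 31, 37, 38, 40, 40]
Extract 16: [-2, 16, 31, 37, 38, 40, 40]


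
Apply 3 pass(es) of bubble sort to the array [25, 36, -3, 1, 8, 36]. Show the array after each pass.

After pass 1: [25, -3, 1, 8, 36, 36] (3 swaps)
After pass 2: [-3, 1, 8, 25, 36, 36] (3 swaps)
After pass 3: [-3, 1, 8, 25, 36, 36] (0 swaps)
Total swaps: 6


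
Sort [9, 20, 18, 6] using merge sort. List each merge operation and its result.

Divide and conquer:
  Merge [9] + [20] -> [9, 20]
  Merge [18] + [6] -> [6, 18]
  Merge [9, 20] + [6, 18] -> [6, 9, 18, 20]


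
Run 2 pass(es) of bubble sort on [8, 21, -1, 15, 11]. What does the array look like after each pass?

After pass 1: [8, -1, 15, 11, 21] (3 swaps)
After pass 2: [-1, 8, 11, 15, 21] (2 swaps)
Total swaps: 5


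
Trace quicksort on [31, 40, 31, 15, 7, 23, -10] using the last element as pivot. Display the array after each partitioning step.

Partition 1: pivot=-10 at index 0 -> [-10, 40, 31, 15, 7, 23, 31]
Partition 2: pivot=31 at index 5 -> [-10, 31, 15, 7, 23, 31, 40]
Partition 3: pivot=23 at index 3 -> [-10, 15, 7, 23, 31, 31, 40]
Partition 4: pivot=7 at index 1 -> [-10, 7, 15, 23, 31, 31, 40]


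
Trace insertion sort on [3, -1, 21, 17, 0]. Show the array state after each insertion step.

First element 3 is already 'sorted'
Insert -1: shifted 1 elements -> [-1, 3, 21, 17, 0]
Insert 21: shifted 0 elements -> [-1, 3, 21, 17, 0]
Insert 17: shifted 1 elements -> [-1, 3, 17, 21, 0]
Insert 0: shifted 3 elements -> [-1, 0, 3, 17, 21]


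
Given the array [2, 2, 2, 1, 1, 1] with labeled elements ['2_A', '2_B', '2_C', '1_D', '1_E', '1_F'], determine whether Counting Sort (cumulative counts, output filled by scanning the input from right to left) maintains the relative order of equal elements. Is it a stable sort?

Trace Counting Sort on the labeled array (the key is the number; the letter only tracks identity):
  Counts for values 0..2: [0, 3, 3]
  Cumulative counts: [0, 3, 6]
  Scan right to left: place 1_F at output index 2
  Scan right to left: place 1_E at output index 1
  Scan right to left: place 1_D at output index 0
  Scan right to left: place 2_C at output index 5
  Scan right to left: place 2_B at output index 4
  Scan right to left: place 2_A at output index 3
  Output: [1_D, 1_E, 1_F, 2_A, 2_B, 2_C]
Equal keys:
  value 1: originally 1_D, 1_E, 1_F; after sorting 1_D, 1_E, 1_F -> order preserved
  value 2: originally 2_A, 2_B, 2_C; after sorting 2_A, 2_B, 2_C -> order preserved
All equal keys kept their original relative order. Counting Sort is stable: scanning the input right to left with decreasing cumulative counts places later duplicates at later output positions.
Answer: Stable


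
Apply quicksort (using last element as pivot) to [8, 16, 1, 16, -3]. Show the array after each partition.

Partition 1: pivot=-3 at index 0 -> [-3, 16, 1, 16, 8]
Partition 2: pivot=8 at index 2 -> [-3, 1, 8, 16, 16]
Partition 3: pivot=16 at index 4 -> [-3, 1, 8, 16, 16]


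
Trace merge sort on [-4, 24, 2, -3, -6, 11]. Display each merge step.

Divide and conquer:
  Merge [24] + [2] -> [2, 24]
  Merge [-4] + [2, 24] -> [-4, 2, 24]
  Merge [-6] + [11] -> [-6, 11]
  Merge [-3] + [-6, 11] -> [-6, -3, 11]
  Merge [-4, 2, 24] + [-6, -3, 11] -> [-6, -4, -3, 2, 11, 24]


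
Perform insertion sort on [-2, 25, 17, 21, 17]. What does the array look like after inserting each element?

First element -2 is already 'sorted'
Insert 25: shifted 0 elements -> [-2, 25, 17, 21, 17]
Insert 17: shifted 1 elements -> [-2, 17, 25, 21, 17]
Insert 21: shifted 1 elements -> [-2, 17, 21, 25, 17]
Insert 17: shifted 2 elements -> [-2, 17, 17, 21, 25]


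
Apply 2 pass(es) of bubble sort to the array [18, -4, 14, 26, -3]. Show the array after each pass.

After pass 1: [-4, 14, 18, -3, 26] (3 swaps)
After pass 2: [-4, 14, -3, 18, 26] (1 swaps)
Total swaps: 4


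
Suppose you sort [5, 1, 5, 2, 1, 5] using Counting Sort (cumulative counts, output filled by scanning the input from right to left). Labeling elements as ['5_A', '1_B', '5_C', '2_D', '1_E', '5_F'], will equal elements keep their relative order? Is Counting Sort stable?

Trace Counting Sort on the labeled array (the key is the number; the letter only tracks identity):
  Counts for values 0..5: [0, 2, 1, 0, 0, 3]
  Cumulative counts: [0, 2, 3, 3, 3, 6]
  Scan right to left: place 5_F at output index 5
  Scan right to left: place 1_E at output index 1
  Scan right to left: place 2_D at output index 2
  Scan right to left: place 5_C at output index 4
  Scan right to left: place 1_B at output index 0
  Scan right to left: place 5_A at output index 3
  Output: [1_B, 1_E, 2_D, 5_A, 5_C, 5_F]
Equal keys:
  value 1: originally 1_B, 1_E; after sorting 1_B, 1_E -> order preserved
  value 5: originally 5_A, 5_C, 5_F; after sorting 5_A, 5_C, 5_F -> order preserved
All equal keys kept their original relative order. Counting Sort is stable: scanning the input right to left with decreasing cumulative counts places later duplicates at later output positions.
Answer: Stable


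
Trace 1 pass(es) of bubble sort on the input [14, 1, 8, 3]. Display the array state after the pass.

After pass 1: [1, 8, 3, 14] (3 swaps)
Total swaps: 3


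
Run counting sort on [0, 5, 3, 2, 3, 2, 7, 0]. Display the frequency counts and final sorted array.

Count array: [2, 0, 2, 2, 0, 1, 0, 1]
(count[i] = number of elements equal to i)
Cumulative count: [2, 2, 4, 6, 6, 7, 7, 8]
Sorted: [0, 0, 2, 2, 3, 3, 5, 7]


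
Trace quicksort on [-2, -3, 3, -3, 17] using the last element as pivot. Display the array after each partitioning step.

Partition 1: pivot=17 at index 4 -> [-2, -3, 3, -3, 17]
Partition 2: pivot=-3 at index 1 -> [-3, -3, 3, -2, 17]
Partition 3: pivot=-2 at index 2 -> [-3, -3, -2, 3, 17]


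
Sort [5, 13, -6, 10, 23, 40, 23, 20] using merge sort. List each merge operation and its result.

Divide and conquer:
  Merge [5] + [13] -> [5, 13]
  Merge [-6] + [10] -> [-6, 10]
  Merge [5, 13] + [-6, 10] -> [-6, 5, 10, 13]
  Merge [23] + [40] -> [23, 40]
  Merge [23] + [20] -> [20, 23]
  Merge [23, 40] + [20, 23] -> [20, 23, 23, 40]
  Merge [-6, 5, 10, 13] + [20, 23, 23, 40] -> [-6, 5, 10, 13, 20, 23, 23, 40]


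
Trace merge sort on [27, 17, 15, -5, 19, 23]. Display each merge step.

Divide and conquer:
  Merge [17] + [15] -> [15, 17]
  Merge [27] + [15, 17] -> [15, 17, 27]
  Merge [19] + [23] -> [19, 23]
  Merge [-5] + [19, 23] -> [-5, 19, 23]
  Merge [15, 17, 27] + [-5, 19, 23] -> [-5, 15, 17, 19, 23, 27]


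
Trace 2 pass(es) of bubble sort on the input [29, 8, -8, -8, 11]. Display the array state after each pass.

After pass 1: [8, -8, -8, 11, 29] (4 swaps)
After pass 2: [-8, -8, 8, 11, 29] (2 swaps)
Total swaps: 6


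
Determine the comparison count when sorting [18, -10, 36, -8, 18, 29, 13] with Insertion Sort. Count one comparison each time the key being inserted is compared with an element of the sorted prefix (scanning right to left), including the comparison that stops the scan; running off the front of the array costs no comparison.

Insert -10: 18 > -10 (shift), reached front = 1 comparison(s) -> [-10, 18, 36, -8, 18, 29, 13]
Insert 36: 18 <= 36 (stop) = 1 comparison(s) -> [-10, 18, 36, -8, 18, 29, 13]
Insert -8: 36 > -8 (shift), 18 > -8 (shift), -10 <= -8 (stop) = 3 comparison(s) -> [-10, -8, 18, 36, 18, 29, 13]
Insert 18: 36 > 18 (shift), 18 <= 18 (stop) = 2 comparison(s) -> [-10, -8, 18, 18, 36, 29, 13]
Insert 29: 36 > 29 (shift), 18 <= 29 (stop) = 2 comparison(s) -> [-10, -8, 18, 18, 29, 36, 13]
Insert 13: 36 > 13 (shift), 29 > 13 (shift), 18 > 13 (shift), 18 > 13 (shift), -8 <= 13 (stop) = 5 comparison(s) -> [-10, -8, 13, 18, 18, 29, 36]
Total comparisons: 1 + 1 + 3 + 2 + 2 + 5 = 14


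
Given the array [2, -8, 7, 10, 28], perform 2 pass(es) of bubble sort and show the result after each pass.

After pass 1: [-8, 2, 7, 10, 28] (1 swaps)
After pass 2: [-8, 2, 7, 10, 28] (0 swaps)
Total swaps: 1


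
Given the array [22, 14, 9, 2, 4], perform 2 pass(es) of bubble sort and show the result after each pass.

After pass 1: [14, 9, 2, 4, 22] (4 swaps)
After pass 2: [9, 2, 4, 14, 22] (3 swaps)
Total swaps: 7


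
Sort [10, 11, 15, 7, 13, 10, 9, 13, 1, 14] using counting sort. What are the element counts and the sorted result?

Count array: [0, 1, 0, 0, 0, 0, 0, 1, 0, 1, 2, 1, 0, 2, 1, 1]
(count[i] = number of elements equal to i)
Cumulative count: [0, 1, 1, 1, 1, 1, 1, 2, 2, 3, 5, 6, 6, 8, 9, 10]
Sorted: [1, 7, 9, 10, 10, 11, 13, 13, 14, 15]


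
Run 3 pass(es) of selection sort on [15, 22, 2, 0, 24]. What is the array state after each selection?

Pass 1: Select minimum 0 at index 3, swap -> [0, 22, 2, 15, 24]
Pass 2: Select minimum 2 at index 2, swap -> [0, 2, 22, 15, 24]
Pass 3: Select minimum 15 at index 3, swap -> [0, 2, 15, 22, 24]


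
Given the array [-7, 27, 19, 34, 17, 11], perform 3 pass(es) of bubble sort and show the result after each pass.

After pass 1: [-7, 19, 27, 17, 11, 34] (3 swaps)
After pass 2: [-7, 19, 17, 11, 27, 34] (2 swaps)
After pass 3: [-7, 17, 11, 19, 27, 34] (2 swaps)
Total swaps: 7


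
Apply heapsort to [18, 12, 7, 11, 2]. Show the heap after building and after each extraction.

Build heap: [18, 12, 7, 11, 2]
Extract 18: [12, 11, 7, 2, 18]
Extract 12: [11, 2, 7, 12, 18]
Extract 11: [7, 2, 11, 12, 18]
Extract 7: [2, 7, 11, 12, 18]


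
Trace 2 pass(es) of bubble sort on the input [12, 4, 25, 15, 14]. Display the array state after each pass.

After pass 1: [4, 12, 15, 14, 25] (3 swaps)
After pass 2: [4, 12, 14, 15, 25] (1 swaps)
Total swaps: 4


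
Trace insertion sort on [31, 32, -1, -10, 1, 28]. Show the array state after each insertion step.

First element 31 is already 'sorted'
Insert 32: shifted 0 elements -> [31, 32, -1, -10, 1, 28]
Insert -1: shifted 2 elements -> [-1, 31, 32, -10, 1, 28]
Insert -10: shifted 3 elements -> [-10, -1, 31, 32, 1, 28]
Insert 1: shifted 2 elements -> [-10, -1, 1, 31, 32, 28]
Insert 28: shifted 2 elements -> [-10, -1, 1, 28, 31, 32]


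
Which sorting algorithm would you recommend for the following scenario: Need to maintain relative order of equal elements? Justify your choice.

Best choice: Merge sort or Insertion sort
Reason: Both are stable; quicksort and heapsort are not stable


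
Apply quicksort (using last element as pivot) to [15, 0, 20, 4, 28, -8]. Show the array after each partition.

Partition 1: pivot=-8 at index 0 -> [-8, 0, 20, 4, 28, 15]
Partition 2: pivot=15 at index 3 -> [-8, 0, 4, 15, 28, 20]
Partition 3: pivot=4 at index 2 -> [-8, 0, 4, 15, 28, 20]
Partition 4: pivot=20 at index 4 -> [-8, 0, 4, 15, 20, 28]


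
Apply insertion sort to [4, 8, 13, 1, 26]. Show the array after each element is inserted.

First element 4 is already 'sorted'
Insert 8: shifted 0 elements -> [4, 8, 13, 1, 26]
Insert 13: shifted 0 elements -> [4, 8, 13, 1, 26]
Insert 1: shifted 3 elements -> [1, 4, 8, 13, 26]
Insert 26: shifted 0 elements -> [1, 4, 8, 13, 26]


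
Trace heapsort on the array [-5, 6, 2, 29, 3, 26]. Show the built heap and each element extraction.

Build heap: [29, 6, 26, -5, 3, 2]
Extract 29: [26, 6, 2, -5, 3, 29]
Extract 26: [6, 3, 2, -5, 26, 29]
Extract 6: [3, -5, 2, 6, 26, 29]
Extract 3: [2, -5, 3, 6, 26, 29]
Extract 2: [-5, 2, 3, 6, 26, 29]


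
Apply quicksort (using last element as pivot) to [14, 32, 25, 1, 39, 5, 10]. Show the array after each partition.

Partition 1: pivot=10 at index 2 -> [1, 5, 10, 14, 39, 32, 25]
Partition 2: pivot=5 at index 1 -> [1, 5, 10, 14, 39, 32, 25]
Partition 3: pivot=25 at index 4 -> [1, 5, 10, 14, 25, 32, 39]
Partition 4: pivot=39 at index 6 -> [1, 5, 10, 14, 25, 32, 39]


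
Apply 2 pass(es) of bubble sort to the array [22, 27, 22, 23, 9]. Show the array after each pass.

After pass 1: [22, 22, 23, 9, 27] (3 swaps)
After pass 2: [22, 22, 9, 23, 27] (1 swaps)
Total swaps: 4


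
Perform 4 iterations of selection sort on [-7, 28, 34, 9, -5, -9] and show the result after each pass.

Pass 1: Select minimum -9 at index 5, swap -> [-9, 28, 34, 9, -5, -7]
Pass 2: Select minimum -7 at index 5, swap -> [-9, -7, 34, 9, -5, 28]
Pass 3: Select minimum -5 at index 4, swap -> [-9, -7, -5, 9, 34, 28]
Pass 4: Select minimum 9 at index 3, swap -> [-9, -7, -5, 9, 34, 28]


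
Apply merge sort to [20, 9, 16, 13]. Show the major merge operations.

Divide and conquer:
  Merge [20] + [9] -> [9, 20]
  Merge [16] + [13] -> [13, 16]
  Merge [9, 20] + [13, 16] -> [9, 13, 16, 20]


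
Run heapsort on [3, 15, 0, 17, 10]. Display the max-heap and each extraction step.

Build heap: [17, 15, 0, 3, 10]
Extract 17: [15, 10, 0, 3, 17]
Extract 15: [10, 3, 0, 15, 17]
Extract 10: [3, 0, 10, 15, 17]
Extract 3: [0, 3, 10, 15, 17]


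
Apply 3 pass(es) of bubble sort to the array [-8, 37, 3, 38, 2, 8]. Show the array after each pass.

After pass 1: [-8, 3, 37, 2, 8, 38] (3 swaps)
After pass 2: [-8, 3, 2, 8, 37, 38] (2 swaps)
After pass 3: [-8, 2, 3, 8, 37, 38] (1 swaps)
Total swaps: 6


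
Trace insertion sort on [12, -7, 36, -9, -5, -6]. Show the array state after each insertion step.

First element 12 is already 'sorted'
Insert -7: shifted 1 elements -> [-7, 12, 36, -9, -5, -6]
Insert 36: shifted 0 elements -> [-7, 12, 36, -9, -5, -6]
Insert -9: shifted 3 elements -> [-9, -7, 12, 36, -5, -6]
Insert -5: shifted 2 elements -> [-9, -7, -5, 12, 36, -6]
Insert -6: shifted 3 elements -> [-9, -7, -6, -5, 12, 36]


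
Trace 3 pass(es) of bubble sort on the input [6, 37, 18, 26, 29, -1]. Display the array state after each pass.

After pass 1: [6, 18, 26, 29, -1, 37] (4 swaps)
After pass 2: [6, 18, 26, -1, 29, 37] (1 swaps)
After pass 3: [6, 18, -1, 26, 29, 37] (1 swaps)
Total swaps: 6


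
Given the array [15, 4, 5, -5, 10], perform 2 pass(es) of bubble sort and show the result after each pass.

After pass 1: [4, 5, -5, 10, 15] (4 swaps)
After pass 2: [4, -5, 5, 10, 15] (1 swaps)
Total swaps: 5


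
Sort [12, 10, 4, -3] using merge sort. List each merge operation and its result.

Divide and conquer:
  Merge [12] + [10] -> [10, 12]
  Merge [4] + [-3] -> [-3, 4]
  Merge [10, 12] + [-3, 4] -> [-3, 4, 10, 12]


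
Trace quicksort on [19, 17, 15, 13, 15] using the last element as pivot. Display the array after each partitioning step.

Partition 1: pivot=15 at index 2 -> [15, 13, 15, 17, 19]
Partition 2: pivot=13 at index 0 -> [13, 15, 15, 17, 19]
Partition 3: pivot=19 at index 4 -> [13, 15, 15, 17, 19]


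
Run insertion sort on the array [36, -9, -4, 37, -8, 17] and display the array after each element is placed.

First element 36 is already 'sorted'
Insert -9: shifted 1 elements -> [-9, 36, -4, 37, -8, 17]
Insert -4: shifted 1 elements -> [-9, -4, 36, 37, -8, 17]
Insert 37: shifted 0 elements -> [-9, -4, 36, 37, -8, 17]
Insert -8: shifted 3 elements -> [-9, -8, -4, 36, 37, 17]
Insert 17: shifted 2 elements -> [-9, -8, -4, 17, 36, 37]


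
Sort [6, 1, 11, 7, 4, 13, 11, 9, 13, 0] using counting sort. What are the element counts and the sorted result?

Count array: [1, 1, 0, 0, 1, 0, 1, 1, 0, 1, 0, 2, 0, 2]
(count[i] = number of elements equal to i)
Cumulative count: [1, 2, 2, 2, 3, 3, 4, 5, 5, 6, 6, 8, 8, 10]
Sorted: [0, 1, 4, 6, 7, 9, 11, 11, 13, 13]


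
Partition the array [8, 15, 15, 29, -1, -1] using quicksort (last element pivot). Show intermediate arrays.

Partition 1: pivot=-1 at index 1 -> [-1, -1, 15, 29, 8, 15]
Partition 2: pivot=15 at index 4 -> [-1, -1, 15, 8, 15, 29]
Partition 3: pivot=8 at index 2 -> [-1, -1, 8, 15, 15, 29]
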